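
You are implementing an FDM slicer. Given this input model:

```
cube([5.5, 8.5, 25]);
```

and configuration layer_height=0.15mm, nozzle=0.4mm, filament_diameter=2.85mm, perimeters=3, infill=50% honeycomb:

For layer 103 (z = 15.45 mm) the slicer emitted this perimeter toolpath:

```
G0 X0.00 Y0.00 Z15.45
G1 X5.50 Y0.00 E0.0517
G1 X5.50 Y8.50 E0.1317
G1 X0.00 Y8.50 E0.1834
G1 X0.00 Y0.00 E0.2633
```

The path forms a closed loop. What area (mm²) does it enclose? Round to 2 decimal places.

46.75 mm²

Apply the shoelace formula to the sequence of (X, Y) vertices; enclosed area = 46.75 mm².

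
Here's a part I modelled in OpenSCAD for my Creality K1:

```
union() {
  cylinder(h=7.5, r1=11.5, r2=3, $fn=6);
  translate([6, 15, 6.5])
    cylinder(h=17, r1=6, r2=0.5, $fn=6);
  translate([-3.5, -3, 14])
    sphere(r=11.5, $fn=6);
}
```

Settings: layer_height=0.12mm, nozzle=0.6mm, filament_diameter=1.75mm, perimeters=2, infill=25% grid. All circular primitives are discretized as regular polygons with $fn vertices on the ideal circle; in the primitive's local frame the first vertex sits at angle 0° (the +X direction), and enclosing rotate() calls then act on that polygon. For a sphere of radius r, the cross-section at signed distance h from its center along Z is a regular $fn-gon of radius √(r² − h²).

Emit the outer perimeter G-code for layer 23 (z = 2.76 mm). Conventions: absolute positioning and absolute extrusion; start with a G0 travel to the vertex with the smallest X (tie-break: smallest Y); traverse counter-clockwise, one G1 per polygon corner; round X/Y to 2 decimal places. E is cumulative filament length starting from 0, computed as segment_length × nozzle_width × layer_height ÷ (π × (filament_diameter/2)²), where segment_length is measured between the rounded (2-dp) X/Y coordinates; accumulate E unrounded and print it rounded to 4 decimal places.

G0 X-8.37 Y0.00 Z2.76
G1 X-4.19 Y-7.25 E0.2505
G1 X4.19 Y-7.25 E0.5014
G1 X8.37 Y0.00 E0.7519
G1 X4.19 Y7.25 E1.0024
G1 X-4.19 Y7.25 E1.2532
G1 X-8.37 Y0.00 E1.5037

At z = 2.76 mm: the cone: at t=0.368 of its height the radius interpolates to r₁+(r₂−r₁)t = 8.372, giving a regular 6-gon of that circumradius; the cone at (6, 15) does not reach this height (z outside [6.5, 23.5]); the r=11.5 sphere at (-3.5, -3) contributes a regular 6-gon of circumradius √(11.5²−11.24²) = 2.432; Taking the union: the r=11.5 sphere at (-3.5, -3) lies entirely inside the cone, so the union is just the cone — 1 connected region. The outline is a single polygon with 6 vertices. Extrusion per mm of travel: 0.6 × 0.12 / (π × 0.875²) = 0.029934. Accumulating E over each segment gives final E = 1.5037.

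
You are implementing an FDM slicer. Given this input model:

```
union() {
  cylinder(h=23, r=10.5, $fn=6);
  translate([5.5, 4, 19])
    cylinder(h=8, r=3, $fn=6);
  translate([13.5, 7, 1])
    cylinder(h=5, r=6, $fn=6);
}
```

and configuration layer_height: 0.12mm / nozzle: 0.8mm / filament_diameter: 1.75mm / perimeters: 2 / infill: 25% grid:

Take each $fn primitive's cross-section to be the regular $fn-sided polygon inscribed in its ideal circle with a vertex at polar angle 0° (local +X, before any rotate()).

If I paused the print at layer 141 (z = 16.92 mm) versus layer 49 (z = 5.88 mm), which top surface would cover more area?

layer 49 (z = 5.88 mm)

Layer 141 (z = 16.92): the r=10.5 cylinder gives a regular 6-gon of circumradius 10.5 (constant along its height) (area = (6/2)·10.500²·sin(360°/6) = 286.44 mm²); the cylinder at (5.5, 4) is not intersected at this z (z outside [19, 27]); the cylinder at (13.5, 7) is absent (z outside [1, 6]); Taking the union: only the r=10.5 cylinder is present, so the union is just that shape — area = 286.44 mm². So its area = 286.44 mm². Layer 49 (z = 5.88): the r=10.5 cylinder contributes a regular 6-gon of circumradius 10.5 (area = (6/2)·10.500²·sin(360°/6) = 286.44 mm²); the cylinder at (5.5, 4) is not intersected at this z (z outside [19, 27]); the r=6 cylinder at (13.5, 7) contributes a regular 6-gon of circumradius 6 (area = (6/2)·6.000²·sin(360°/6) = 93.53 mm²); Merging all regions: the 2 present regions are separate (no shared area or edge), so areas and boundary lengths simply add and each stays a separate island — area = 379.97 mm². So its area = 379.97 mm². Layer 49 is larger (379.97 vs 286.44 mm²).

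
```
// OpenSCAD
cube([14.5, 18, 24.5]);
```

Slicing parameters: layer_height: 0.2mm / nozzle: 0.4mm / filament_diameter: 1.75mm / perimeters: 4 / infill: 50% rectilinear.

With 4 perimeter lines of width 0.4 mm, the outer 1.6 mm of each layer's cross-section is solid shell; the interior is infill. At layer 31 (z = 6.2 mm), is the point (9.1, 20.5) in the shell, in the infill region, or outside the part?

At z = 6.2 mm: the 14.5×18 cube contributes its full rectangle. Overall, the cross-section is a single solid region. The nearest boundary edge runs (14.50, 18.00)→(0.00, 18.00); distance from the point to it = 2.50 mm. The point is not inside any of the regions above, so it lies outside the cross-section (2.50 mm from the nearest boundary).

outside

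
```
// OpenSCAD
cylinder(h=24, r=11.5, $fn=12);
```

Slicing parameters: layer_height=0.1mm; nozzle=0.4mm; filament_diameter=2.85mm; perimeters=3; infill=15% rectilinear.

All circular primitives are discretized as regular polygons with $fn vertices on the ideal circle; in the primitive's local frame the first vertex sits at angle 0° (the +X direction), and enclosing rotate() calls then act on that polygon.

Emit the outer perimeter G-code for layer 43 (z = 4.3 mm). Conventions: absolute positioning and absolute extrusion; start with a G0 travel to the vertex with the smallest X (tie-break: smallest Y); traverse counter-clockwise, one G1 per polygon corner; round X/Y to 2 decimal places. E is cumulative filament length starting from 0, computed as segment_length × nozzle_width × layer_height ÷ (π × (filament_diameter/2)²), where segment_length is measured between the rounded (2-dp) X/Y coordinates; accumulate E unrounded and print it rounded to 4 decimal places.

G0 X-11.50 Y0.00 Z4.30
G1 X-9.96 Y-5.75 E0.0373
G1 X-5.75 Y-9.96 E0.0747
G1 X0.00 Y-11.50 E0.1120
G1 X5.75 Y-9.96 E0.1493
G1 X9.96 Y-5.75 E0.1866
G1 X11.50 Y0.00 E0.2240
G1 X9.96 Y5.75 E0.2613
G1 X5.75 Y9.96 E0.2986
G1 X0.00 Y11.50 E0.3359
G1 X-5.75 Y9.96 E0.3733
G1 X-9.96 Y5.75 E0.4106
G1 X-11.50 Y0.00 E0.4479

At z = 4.3 mm: the r=11.5 cylinder contributes a regular 12-gon of circumradius 11.5. The outline is a single polygon with 12 vertices. Extrusion per mm of travel: 0.4 × 0.1 / (π × 1.425²) = 0.006270. Accumulating E over each segment gives final E = 0.4479.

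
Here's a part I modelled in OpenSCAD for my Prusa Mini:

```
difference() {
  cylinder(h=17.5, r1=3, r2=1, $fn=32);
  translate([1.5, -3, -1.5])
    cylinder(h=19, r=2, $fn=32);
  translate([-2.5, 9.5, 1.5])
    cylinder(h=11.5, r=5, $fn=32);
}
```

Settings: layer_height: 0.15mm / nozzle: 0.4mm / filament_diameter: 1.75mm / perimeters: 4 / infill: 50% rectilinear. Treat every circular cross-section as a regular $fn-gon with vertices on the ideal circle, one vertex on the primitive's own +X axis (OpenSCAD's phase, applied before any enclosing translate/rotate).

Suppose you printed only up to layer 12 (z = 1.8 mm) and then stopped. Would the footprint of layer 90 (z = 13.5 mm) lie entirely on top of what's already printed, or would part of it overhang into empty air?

Compare the two slices. At z = 1.8: the cone: at t=0.103 of its height the radius interpolates to r₁+(r₂−r₁)t = 2.794, giving a regular 32-gon of that circumradius (area = (32/2)·2.794²·sin(360°/32) = 24.37 mm²); the r=2 cylinder at (1.5, -3) contributes a regular 32-gon of circumradius 2 (area = (32/2)·2.000²·sin(360°/32) = 12.49 mm²); the r=5 cylinder at (-2.5, 9.5) contributes a regular 32-gon of circumradius 5 (area = (32/2)·5.000²·sin(360°/32) = 78.04 mm²); Taking the first minus the rest: starting from the cone (24.37 mm²), the r=2 cylinder at (1.5, -3) partially overlaps it — only the 3.27 mm² overlap (of its 12.49 mm²) is removed, clipping the outline; the r=5 cylinder at (-2.5, 9.5) misses the remaining region (no effect) — area = 21.10 mm². At z = 13.5: the cone (r1=3→r2=1) has section circumradius 1.457 here — a regular 32-gon (area = (32/2)·1.457²·sin(360°/32) = 6.63 mm²); the r=2 cylinder at (1.5, -3) contributes a regular 32-gon of circumradius 2 (area = (32/2)·2.000²·sin(360°/32) = 12.49 mm²); the cylinder at (-2.5, 9.5) is not intersected at this z (z outside [1.5, 13]); Taking the first minus the rest: starting from the cone (6.63 mm²), the r=2 cylinder at (1.5, -3) partially overlaps it — only the 0.05 mm² overlap (of its 12.49 mm²) is removed, clipping the outline — area = 6.58 mm². Checking containment: the cross-section at z = 13.5 is a subset of the cross-section at z = 1.8.

entirely on top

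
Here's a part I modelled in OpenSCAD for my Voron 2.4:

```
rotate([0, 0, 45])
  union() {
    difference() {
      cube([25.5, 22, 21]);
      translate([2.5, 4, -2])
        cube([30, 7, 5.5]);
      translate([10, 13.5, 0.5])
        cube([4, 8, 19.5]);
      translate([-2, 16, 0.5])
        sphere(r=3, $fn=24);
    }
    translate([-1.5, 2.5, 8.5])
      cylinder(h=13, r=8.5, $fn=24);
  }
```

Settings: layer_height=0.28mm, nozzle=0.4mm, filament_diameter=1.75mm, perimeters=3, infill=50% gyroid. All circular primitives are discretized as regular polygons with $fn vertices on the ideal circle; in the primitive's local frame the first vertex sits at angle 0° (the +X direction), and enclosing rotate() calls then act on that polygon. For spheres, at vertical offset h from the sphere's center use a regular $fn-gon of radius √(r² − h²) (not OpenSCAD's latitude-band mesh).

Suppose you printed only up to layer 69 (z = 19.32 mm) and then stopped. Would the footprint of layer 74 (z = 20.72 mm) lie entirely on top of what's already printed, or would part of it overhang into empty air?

Compare the two slices. At z = 19.32: the cube (footprint 25.5×22) is included at this height (area 561.00 mm²); the cube at (2.5, 4) is not intersected at this z (z outside [-2, 3.5]); the 4×8 cube at (10, 13.5) contributes its full rectangle (area 32.00 mm²); the sphere at (-2, 16) is not intersected at this z (|z−center|=18.820 > r=3); After the difference (first − rest): starting from the 25.5×22 cube (561.00 mm²), the 4×8 cube at (10, 13.5) lies wholly inside it (removes its full 32.00 mm² and its 24.00 mm outline becomes a hole wall) — area = 529.00 mm²; the r=8.5 cylinder at (-1.5, 2.5) gives a regular 24-gon of circumradius 8.5 (constant along its height) (area = (24/2)·8.500²·sin(360°/24) = 224.40 mm²); Combining (union): the regions partially overlap — summed areas 753.40 mm² minus the doubly-counted overlap 60.57 mm² gives 692.82 mm² — area = 692.82 mm²; (whole slice rotated 45° about Z — lengths, areas and connectivity unchanged). At z = 20.72: the cube is present — its section is the full 25.5×22 rectangle (area 561.00 mm²); the cube at (2.5, 4) is absent (z outside [-2, 3.5]); the cube at (10, 13.5) is absent (z outside [0.5, 20]); the sphere at (-2, 16) is not intersected at this z (|z−center|=20.220 > r=3); After the difference (first − rest): none of the subtracted shapes is present at this height, so the 25.5×22 cube is unchanged — area = 561.00 mm²; the cylinder at (-1.5, 2.5): section is a regular 24-gon, circumradius r=8.5 (area = (24/2)·8.500²·sin(360°/24) = 224.40 mm²); Taking the union: the regions partially overlap — summed areas 785.40 mm² minus the doubly-counted overlap 60.57 mm² gives 724.82 mm² — area = 724.82 mm²; (rotated 45° about Z; rotation is an isometry so areas/perimeters/island counts are preserved). Checking containment: at z = 20.72 the cross-section extends beyond the z = 19.32 cross-section by about 32.00 mm².

part overhangs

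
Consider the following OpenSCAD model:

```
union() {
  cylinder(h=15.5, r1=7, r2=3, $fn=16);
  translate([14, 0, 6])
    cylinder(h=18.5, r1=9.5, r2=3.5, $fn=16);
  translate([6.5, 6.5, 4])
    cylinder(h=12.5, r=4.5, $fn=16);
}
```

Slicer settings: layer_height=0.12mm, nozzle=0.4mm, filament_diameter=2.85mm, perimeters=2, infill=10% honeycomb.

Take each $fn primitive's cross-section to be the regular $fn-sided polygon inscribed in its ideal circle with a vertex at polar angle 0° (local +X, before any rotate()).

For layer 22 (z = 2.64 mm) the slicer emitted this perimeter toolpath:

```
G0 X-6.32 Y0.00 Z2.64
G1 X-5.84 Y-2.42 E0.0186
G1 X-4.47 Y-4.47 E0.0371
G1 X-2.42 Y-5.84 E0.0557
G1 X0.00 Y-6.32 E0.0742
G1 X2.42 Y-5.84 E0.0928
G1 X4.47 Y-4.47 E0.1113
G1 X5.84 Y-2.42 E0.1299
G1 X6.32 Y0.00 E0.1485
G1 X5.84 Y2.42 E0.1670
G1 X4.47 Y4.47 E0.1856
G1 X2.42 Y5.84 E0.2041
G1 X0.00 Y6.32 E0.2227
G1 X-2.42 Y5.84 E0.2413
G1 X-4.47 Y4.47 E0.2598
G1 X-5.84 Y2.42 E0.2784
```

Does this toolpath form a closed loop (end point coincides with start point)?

no

Start point (G0): (-6.32, 0.00). End point (last G1): the path does not return to the start — open.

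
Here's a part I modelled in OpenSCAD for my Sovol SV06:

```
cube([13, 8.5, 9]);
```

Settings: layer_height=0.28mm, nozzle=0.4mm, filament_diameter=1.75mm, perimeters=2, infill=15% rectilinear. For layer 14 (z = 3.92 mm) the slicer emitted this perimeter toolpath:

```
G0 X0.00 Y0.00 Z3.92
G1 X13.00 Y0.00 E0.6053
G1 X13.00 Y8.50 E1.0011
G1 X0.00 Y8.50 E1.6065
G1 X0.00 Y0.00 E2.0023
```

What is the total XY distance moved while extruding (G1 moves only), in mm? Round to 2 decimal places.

Sum the Euclidean lengths of each G1 segment: total = 43.00 mm.

43.00 mm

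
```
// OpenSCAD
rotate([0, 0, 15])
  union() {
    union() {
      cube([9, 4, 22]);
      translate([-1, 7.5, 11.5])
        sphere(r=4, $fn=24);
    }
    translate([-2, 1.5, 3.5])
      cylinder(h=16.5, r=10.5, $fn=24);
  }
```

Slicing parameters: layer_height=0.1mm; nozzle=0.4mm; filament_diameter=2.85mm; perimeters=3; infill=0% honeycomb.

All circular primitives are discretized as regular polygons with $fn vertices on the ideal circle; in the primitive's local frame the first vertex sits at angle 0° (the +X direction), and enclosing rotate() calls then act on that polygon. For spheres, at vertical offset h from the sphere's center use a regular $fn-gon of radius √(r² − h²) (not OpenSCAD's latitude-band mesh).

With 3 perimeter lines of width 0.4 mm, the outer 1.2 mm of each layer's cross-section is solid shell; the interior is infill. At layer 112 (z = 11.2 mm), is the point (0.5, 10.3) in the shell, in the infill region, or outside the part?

shell

At z = 11.2 mm: the cube (footprint 9×4) is included at this height; the r=4 sphere at (-1, 7.5) contributes a regular 24-gon of circumradius √(4²−0.3²) = 3.989; Combining (union): the regions partially overlap (shared area 0.16 mm²), so overlapping operands fuse into one piece — 1 connected region; the r=10.5 cylinder at (-2, 1.5) contributes a regular 24-gon of circumradius 10.5; Taking the union: the regions partially overlap (shared area 82.69 mm²), so overlapping operands fuse into one piece — 1 connected region; (rotated 15° about Z; rotation is an isometry so areas/perimeters/island counts are preserved). Overall, the cross-section is a single solid region. Undo the 15° rotation: the query point maps to (3.149, 9.820) in the un-rotated model frame. The nearest boundary edge runs (3.25, 10.59)→(5.42, 8.92); distance from the point to it = 0.68 mm. The point is inside the cross-section, 0.68 mm from the nearest boundary — within the 1.2 mm shell band (3 × 0.4).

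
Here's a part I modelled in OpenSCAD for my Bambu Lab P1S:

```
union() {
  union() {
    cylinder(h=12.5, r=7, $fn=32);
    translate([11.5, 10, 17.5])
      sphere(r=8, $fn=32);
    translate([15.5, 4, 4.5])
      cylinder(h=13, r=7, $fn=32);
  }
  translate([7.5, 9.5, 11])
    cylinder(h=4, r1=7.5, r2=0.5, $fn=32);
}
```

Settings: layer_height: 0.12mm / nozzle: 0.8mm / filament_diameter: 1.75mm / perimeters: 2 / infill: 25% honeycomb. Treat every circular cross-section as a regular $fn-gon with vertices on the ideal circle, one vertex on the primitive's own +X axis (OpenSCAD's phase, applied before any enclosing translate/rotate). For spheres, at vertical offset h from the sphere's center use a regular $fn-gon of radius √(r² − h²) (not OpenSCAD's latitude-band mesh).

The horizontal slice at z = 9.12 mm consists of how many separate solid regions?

2

At z = 9.12 mm: the r=7 cylinder contributes a regular 32-gon of circumradius 7; the sphere at (11.5, 10) is not intersected at this z (|z−center|=8.380 > r=8); the r=7 cylinder at (15.5, 4) contributes a regular 32-gon of circumradius 7; Combining (union): the 2 present regions are separate (no shared area or edge), so areas and boundary lengths simply add and each stays a separate island — 2 connected regions; the cone at (7.5, 9.5) is not intersected at this z (z outside [11, 15]); Taking the union: only that combined region is present, so the union is just that shape — 2 connected regions. The result has 2 disconnected regions.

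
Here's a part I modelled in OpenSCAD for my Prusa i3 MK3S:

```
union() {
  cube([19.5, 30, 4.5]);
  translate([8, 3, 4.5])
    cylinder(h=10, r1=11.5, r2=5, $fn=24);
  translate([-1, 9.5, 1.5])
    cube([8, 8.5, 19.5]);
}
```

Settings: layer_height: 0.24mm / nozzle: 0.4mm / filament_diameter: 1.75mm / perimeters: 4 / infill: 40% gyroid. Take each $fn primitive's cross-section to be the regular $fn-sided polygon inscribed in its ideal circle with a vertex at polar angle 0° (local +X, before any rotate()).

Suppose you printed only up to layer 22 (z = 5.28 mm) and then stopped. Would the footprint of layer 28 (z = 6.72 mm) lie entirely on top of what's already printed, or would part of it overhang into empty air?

Compare the two slices. At z = 5.28: the cube is not intersected at this z (z outside [0, 4.5]); the cone at (8, 3): at t=0.078 of its height the radius interpolates to r₁+(r₂−r₁)t = 10.993, giving a regular 24-gon of that circumradius (area = (24/2)·10.993²·sin(360°/24) = 375.33 mm²); the cube at (-1, 9.5) (footprint 8×8.5) is included at this height (area 68.00 mm²); Merging all regions: the regions partially overlap — summed areas 443.33 mm² minus the doubly-counted overlap 22.80 mm² gives 420.53 mm² — area = 420.53 mm². At z = 6.72: the cube is not intersected at this z (z outside [0, 4.5]); the cone at (8, 3): at t=0.222 of its height the radius interpolates to r₁+(r₂−r₁)t = 10.057, giving a regular 24-gon of that circumradius (area = (24/2)·10.057²·sin(360°/24) = 314.13 mm²); the 8×8.5 cube at (-1, 9.5) contributes its full rectangle (area 68.00 mm²); Combining (union): the regions partially overlap — summed areas 382.13 mm² minus the doubly-counted overlap 14.98 mm² gives 367.15 mm² — area = 367.15 mm². Checking containment: the cross-section at z = 6.72 is a subset of the cross-section at z = 5.28.

entirely on top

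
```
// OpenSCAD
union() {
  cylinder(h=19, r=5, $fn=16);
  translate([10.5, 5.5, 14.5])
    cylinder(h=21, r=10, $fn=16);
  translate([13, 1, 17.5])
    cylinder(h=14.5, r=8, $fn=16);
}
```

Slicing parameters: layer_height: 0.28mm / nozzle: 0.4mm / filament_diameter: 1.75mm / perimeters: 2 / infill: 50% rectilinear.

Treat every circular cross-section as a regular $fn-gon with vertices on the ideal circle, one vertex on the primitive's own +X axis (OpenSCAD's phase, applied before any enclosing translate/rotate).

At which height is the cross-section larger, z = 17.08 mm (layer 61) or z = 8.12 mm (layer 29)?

Layer 61 (z = 17.08): the r=5 cylinder gives a regular 16-gon of circumradius 5 (constant along its height) (area = (16/2)·5.000²·sin(360°/16) = 76.54 mm²); the r=10 cylinder at (10.5, 5.5) contributes a regular 16-gon of circumradius 10 (area = (16/2)·10.000²·sin(360°/16) = 306.15 mm²); the cylinder at (13, 1) is not intersected at this z (z outside [17.5, 32]); Taking the union: the regions partially overlap — summed areas 382.68 mm² minus the doubly-counted overlap 16.52 mm² gives 366.17 mm² — area = 366.17 mm². So its area = 366.17 mm². Layer 29 (z = 8.12): the cylinder: section is a regular 16-gon, circumradius r=5 (area = (16/2)·5.000²·sin(360°/16) = 76.54 mm²); the cylinder at (10.5, 5.5) is absent (z outside [14.5, 35.5]); the cylinder at (13, 1) does not reach this height (z outside [17.5, 32]); Taking the union: only the r=5 cylinder is present, so the union is just that shape — area = 76.54 mm². So its area = 76.54 mm². Layer 61 is larger (366.17 vs 76.54 mm²).

layer 61 (z = 17.08 mm)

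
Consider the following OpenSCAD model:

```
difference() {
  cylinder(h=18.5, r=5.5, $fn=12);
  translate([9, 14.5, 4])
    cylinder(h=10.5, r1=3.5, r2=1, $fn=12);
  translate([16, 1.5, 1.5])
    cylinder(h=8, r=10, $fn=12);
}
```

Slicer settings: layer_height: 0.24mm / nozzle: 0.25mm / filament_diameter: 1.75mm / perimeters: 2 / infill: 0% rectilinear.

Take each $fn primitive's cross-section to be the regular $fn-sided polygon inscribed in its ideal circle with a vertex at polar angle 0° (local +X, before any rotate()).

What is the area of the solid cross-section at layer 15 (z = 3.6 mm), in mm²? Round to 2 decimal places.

90.75 mm²

At z = 3.6 mm: the cylinder: section is a regular 12-gon, circumradius r=5.5 (area = (12/2)·5.500²·sin(360°/12) = 90.75 mm²); the cone at (9, 14.5) is not intersected at this z (z outside [4, 14.5]); the r=10 cylinder at (16, 1.5) gives a regular 12-gon of circumradius 10 (constant along its height) (area = (12/2)·10.000²·sin(360°/12) = 300.00 mm²); After the difference (first − rest): starting from the r=5.5 cylinder (90.75 mm²), the r=10 cylinder at (16, 1.5) misses the remaining region (no effect) — area = 90.75 mm². Overall, the cross-section is a single solid region. Net area = 90.75 mm².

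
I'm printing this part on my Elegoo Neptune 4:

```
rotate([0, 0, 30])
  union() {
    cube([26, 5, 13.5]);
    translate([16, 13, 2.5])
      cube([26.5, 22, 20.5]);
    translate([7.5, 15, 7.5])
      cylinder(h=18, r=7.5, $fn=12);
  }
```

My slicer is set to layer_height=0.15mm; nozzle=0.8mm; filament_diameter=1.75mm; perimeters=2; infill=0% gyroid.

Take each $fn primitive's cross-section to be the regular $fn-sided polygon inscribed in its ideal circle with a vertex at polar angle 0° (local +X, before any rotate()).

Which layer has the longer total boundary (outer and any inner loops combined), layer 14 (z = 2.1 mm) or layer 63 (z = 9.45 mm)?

layer 63 (z = 9.45 mm)

Layer 14 (z = 2.1): the 26×5 cube contributes its full rectangle (perimeter 62.00 mm); the cube at (16, 13) is not intersected at this z (z outside [2.5, 23]); the cylinder at (7.5, 15) does not reach this height (z outside [7.5, 25.5]); Taking the union: only the 26×5 cube is present, so the union is just that shape — boundary = 62.00 mm; (whole slice rotated 30° about Z — lengths, areas and connectivity unchanged). So its perimeter = 62.00 mm. Layer 63 (z = 9.45): the 26×5 cube contributes its full rectangle (perimeter 62.00 mm); the 26.5×22 cube at (16, 13) contributes its full rectangle (perimeter 97.00 mm); the r=7.5 cylinder at (7.5, 15) contributes a regular 12-gon of circumradius 7.5 (perimeter = 2·12·7.500·sin(180°/12) = 46.59 mm); Taking the union: the 3 present regions are separate (no shared area or edge), so areas and boundary lengths simply add and each stays a separate island — boundary = 205.59 mm; (rotated 30° about Z; rotation is an isometry so areas/perimeters/island counts are preserved). So its perimeter = 205.59 mm. Layer 63 is larger (205.59 vs 62.00 mm).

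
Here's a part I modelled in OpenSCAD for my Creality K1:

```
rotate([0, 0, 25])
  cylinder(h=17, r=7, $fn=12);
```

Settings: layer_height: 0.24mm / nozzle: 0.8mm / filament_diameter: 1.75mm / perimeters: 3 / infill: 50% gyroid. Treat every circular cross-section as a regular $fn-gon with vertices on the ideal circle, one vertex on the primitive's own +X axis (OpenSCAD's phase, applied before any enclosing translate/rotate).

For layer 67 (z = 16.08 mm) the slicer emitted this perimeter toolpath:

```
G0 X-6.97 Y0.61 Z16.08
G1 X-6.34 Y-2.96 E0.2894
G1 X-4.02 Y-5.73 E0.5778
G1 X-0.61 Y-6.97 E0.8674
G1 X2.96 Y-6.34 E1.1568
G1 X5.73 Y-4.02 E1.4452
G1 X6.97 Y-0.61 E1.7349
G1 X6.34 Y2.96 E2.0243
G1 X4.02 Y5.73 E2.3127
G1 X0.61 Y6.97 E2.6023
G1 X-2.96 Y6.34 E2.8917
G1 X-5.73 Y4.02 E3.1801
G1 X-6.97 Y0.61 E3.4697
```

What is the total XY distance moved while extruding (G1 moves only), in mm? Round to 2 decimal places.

43.47 mm

Sum the Euclidean lengths of each G1 segment: total = 43.47 mm.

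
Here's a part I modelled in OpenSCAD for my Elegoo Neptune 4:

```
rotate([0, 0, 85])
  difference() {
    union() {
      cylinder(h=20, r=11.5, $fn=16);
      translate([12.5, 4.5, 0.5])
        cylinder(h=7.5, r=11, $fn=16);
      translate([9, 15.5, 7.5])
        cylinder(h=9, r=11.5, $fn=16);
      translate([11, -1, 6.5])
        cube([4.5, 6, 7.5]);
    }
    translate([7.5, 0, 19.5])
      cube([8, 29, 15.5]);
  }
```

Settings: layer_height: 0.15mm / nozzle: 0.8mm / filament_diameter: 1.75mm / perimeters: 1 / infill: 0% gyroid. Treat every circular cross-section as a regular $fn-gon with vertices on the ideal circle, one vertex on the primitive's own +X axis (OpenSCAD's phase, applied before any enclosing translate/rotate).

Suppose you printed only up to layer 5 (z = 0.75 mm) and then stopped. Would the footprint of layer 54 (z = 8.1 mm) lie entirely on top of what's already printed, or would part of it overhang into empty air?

Compare the two slices. At z = 0.75: the cylinder: section is a regular 16-gon, circumradius r=11.5 (area = (16/2)·11.500²·sin(360°/16) = 404.88 mm²); the r=11 cylinder at (12.5, 4.5) contributes a regular 16-gon of circumradius 11 (area = (16/2)·11.000²·sin(360°/16) = 370.44 mm²); the cylinder at (9, 15.5) does not reach this height (z outside [7.5, 16.5]); the cube at (11, -1) does not reach this height (z outside [6.5, 14]); Combining (union): the regions partially overlap — summed areas 775.32 mm² minus the doubly-counted overlap 111.14 mm² gives 664.18 mm² — area = 664.18 mm²; the cube at (7.5, 0) is not intersected at this z (z outside [19.5, 35]); Taking the first minus the rest: none of the subtracted shapes is present at this height, so the result so far is unchanged — area = 664.18 mm²; (whole slice rotated 85° about Z — lengths, areas and connectivity unchanged). At z = 8.1: the cylinder: section is a regular 16-gon, circumradius r=11.5 (area = (16/2)·11.500²·sin(360°/16) = 404.88 mm²); the cylinder at (12.5, 4.5) is absent (z outside [0.5, 8]); the r=11.5 cylinder at (9, 15.5) gives a regular 16-gon of circumradius 11.5 (constant along its height) (area = (16/2)·11.500²·sin(360°/16) = 404.88 mm²); the 4.5×6 cube at (11, -1) contributes its full rectangle (area 27.00 mm²); Combining (union): the regions partially overlap — summed areas 836.76 mm² minus the doubly-counted overlap 47.48 mm² gives 789.28 mm² — area = 789.28 mm²; the cube at (7.5, 0) is not intersected at this z (z outside [19.5, 35]); Taking the first minus the rest: none of the subtracted shapes is present at this height, so the result so far is unchanged — area = 789.28 mm²; (whole slice rotated 85° about Z — lengths, areas and connectivity unchanged). Checking containment: at z = 8.1 the cross-section extends beyond the z = 0.75 cross-section by about 249.11 mm².

part overhangs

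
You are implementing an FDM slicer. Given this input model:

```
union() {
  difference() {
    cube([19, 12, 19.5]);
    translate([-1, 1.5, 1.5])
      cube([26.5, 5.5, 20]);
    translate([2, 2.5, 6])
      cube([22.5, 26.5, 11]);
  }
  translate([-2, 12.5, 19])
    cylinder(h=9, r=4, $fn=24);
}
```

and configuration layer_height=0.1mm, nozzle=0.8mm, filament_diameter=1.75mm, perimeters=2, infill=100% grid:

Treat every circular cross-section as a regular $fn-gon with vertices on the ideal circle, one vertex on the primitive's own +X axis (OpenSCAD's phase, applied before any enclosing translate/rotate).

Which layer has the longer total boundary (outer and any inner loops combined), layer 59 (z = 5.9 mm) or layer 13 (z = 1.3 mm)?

layer 59 (z = 5.9 mm)

Layer 59 (z = 5.9): the 19×12 cube contributes its full rectangle (perimeter 62.00 mm); the cube at (-1, 1.5) (footprint 26.5×5.5) is included at this height (perimeter 64.00 mm); the cube at (2, 2.5) does not reach this height (z outside [6, 17]); Subtracting the remaining from the first: starting from the 19×12 cube, the 26.5×5.5 cube at (-1, 1.5) partially overlaps it — only the 104.50 mm² overlap (of its 145.75 mm²) is removed, clipping the outline — boundary = 89.00 mm; the cylinder at (-2, 12.5) is not intersected at this z (z outside [19, 28]); Merging all regions: only that combined region is present, so the union is just that shape — boundary = 89.00 mm. So its perimeter = 89.00 mm. Layer 13 (z = 1.3): the cube is present — its section is the full 19×12 rectangle (perimeter 62.00 mm); the cube at (-1, 1.5) does not reach this height (z outside [1.5, 21.5]); the cube at (2, 2.5) is absent (z outside [6, 17]); Taking the first minus the rest: none of the subtracted shapes is present at this height, so the 19×12 cube is unchanged — boundary = 62.00 mm; the cylinder at (-2, 12.5) is absent (z outside [19, 28]); Merging all regions: only the result so far is present, so the union is just that shape — boundary = 62.00 mm. So its perimeter = 62.00 mm. Layer 59 is larger (89.00 vs 62.00 mm).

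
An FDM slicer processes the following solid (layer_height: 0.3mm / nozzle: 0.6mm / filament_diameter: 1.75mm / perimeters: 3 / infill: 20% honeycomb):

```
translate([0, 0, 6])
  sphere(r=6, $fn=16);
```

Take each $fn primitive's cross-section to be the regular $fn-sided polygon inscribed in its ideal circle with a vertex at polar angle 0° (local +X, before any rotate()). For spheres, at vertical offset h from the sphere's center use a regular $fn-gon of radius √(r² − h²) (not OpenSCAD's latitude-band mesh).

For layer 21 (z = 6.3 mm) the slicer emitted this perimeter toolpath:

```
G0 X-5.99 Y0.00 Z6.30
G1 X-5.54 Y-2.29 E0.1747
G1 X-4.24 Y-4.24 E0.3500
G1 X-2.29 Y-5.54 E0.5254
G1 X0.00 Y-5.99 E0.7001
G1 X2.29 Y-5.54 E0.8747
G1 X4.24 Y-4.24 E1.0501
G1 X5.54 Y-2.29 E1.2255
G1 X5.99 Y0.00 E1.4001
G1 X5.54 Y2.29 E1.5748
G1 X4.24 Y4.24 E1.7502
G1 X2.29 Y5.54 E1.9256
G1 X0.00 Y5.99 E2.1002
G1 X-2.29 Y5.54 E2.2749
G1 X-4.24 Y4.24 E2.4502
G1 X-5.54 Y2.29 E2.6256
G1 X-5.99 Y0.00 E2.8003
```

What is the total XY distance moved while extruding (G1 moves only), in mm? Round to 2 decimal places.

37.42 mm

Sum the Euclidean lengths of each G1 segment: total = 37.42 mm.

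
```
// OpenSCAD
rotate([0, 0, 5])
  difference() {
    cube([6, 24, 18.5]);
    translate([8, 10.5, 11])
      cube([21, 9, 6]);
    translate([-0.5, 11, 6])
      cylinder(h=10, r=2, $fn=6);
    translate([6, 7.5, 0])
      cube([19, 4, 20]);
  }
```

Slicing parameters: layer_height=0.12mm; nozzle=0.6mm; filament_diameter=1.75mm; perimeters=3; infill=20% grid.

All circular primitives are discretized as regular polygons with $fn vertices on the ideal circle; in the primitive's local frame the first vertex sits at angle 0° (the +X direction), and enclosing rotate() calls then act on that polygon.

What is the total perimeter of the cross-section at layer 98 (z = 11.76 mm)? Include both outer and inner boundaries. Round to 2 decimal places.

61.54 mm

At z = 11.76 mm: the 6×24 cube contributes its full rectangle (perimeter 60.00 mm); the 21×9 cube at (8, 10.5) contributes its full rectangle (perimeter 60.00 mm); the r=2 cylinder at (-0.5, 11) gives a regular 6-gon of circumradius 2 (constant along its height) (perimeter = 2·6·2.000·sin(180°/6) = 12.00 mm); the cube at (6, 7.5) (footprint 19×4) is included at this height (perimeter 46.00 mm); After the difference (first − rest): starting from the 6×24 cube, the 21×9 cube at (8, 10.5) misses the remaining region (no effect); the r=2 cylinder at (-0.5, 11) partially overlaps it — only the 3.46 mm² overlap (of its 10.39 mm²) is removed, clipping the outline; the 19×4 cube at (6, 7.5) misses the remaining region (no effect) — boundary = 61.54 mm; (whole slice rotated 5° about Z — lengths, areas and connectivity unchanged). Overall, the cross-section is a single solid region. Total boundary length (outer) = 61.54 mm.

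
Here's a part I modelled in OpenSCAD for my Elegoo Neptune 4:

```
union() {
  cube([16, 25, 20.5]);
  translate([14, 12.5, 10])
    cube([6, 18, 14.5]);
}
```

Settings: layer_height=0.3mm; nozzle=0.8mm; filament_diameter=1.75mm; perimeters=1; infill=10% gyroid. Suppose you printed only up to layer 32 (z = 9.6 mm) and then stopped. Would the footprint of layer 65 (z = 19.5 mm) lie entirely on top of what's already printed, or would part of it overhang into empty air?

Compare the two slices. At z = 9.6: the cube is present — its section is the full 16×25 rectangle (area 400.00 mm²); the cube at (14, 12.5) does not reach this height (z outside [10, 24.5]); Combining (union): only the 16×25 cube is present, so the union is just that shape — area = 400.00 mm². At z = 19.5: the 16×25 cube contributes its full rectangle (area 400.00 mm²); the 6×18 cube at (14, 12.5) contributes its full rectangle (area 108.00 mm²); Merging all regions: the regions partially overlap — summed areas 508.00 mm² minus the doubly-counted overlap 25.00 mm² gives 483.00 mm² — area = 483.00 mm². Checking containment: at z = 19.5 the cross-section extends beyond the z = 9.6 cross-section by about 83.00 mm².

part overhangs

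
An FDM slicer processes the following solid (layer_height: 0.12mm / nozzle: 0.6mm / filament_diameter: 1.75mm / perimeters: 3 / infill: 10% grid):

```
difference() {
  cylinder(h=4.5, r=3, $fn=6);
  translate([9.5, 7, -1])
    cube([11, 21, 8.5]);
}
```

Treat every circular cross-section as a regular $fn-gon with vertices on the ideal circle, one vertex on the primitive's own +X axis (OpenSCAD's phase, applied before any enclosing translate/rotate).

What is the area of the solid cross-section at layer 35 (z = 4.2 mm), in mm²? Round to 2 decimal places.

23.38 mm²

At z = 4.2 mm: the cylinder: section is a regular 6-gon, circumradius r=3 (area = (6/2)·3.000²·sin(360°/6) = 23.38 mm²); the cube at (9.5, 7) is present — its section is the full 11×21 rectangle (area 231.00 mm²); Taking the first minus the rest: starting from the r=3 cylinder (23.38 mm²), the 11×21 cube at (9.5, 7) misses the remaining region (no effect) — area = 23.38 mm². Overall, the cross-section is a single solid region. Net area = 23.38 mm².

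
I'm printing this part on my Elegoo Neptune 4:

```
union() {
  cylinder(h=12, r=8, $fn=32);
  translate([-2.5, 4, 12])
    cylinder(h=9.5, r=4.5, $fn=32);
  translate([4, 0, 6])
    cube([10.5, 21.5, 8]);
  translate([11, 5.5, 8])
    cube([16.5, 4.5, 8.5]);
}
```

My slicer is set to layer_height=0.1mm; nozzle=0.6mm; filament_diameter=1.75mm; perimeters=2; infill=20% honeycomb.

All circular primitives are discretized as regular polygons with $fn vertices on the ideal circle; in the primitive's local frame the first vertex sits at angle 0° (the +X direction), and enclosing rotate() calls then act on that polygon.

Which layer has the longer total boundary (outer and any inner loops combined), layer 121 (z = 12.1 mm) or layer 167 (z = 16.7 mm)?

layer 121 (z = 12.1 mm)

Layer 121 (z = 12.1): the cylinder is absent (z outside [0, 12]); the r=4.5 cylinder at (-2.5, 4) contributes a regular 32-gon of circumradius 4.5 (perimeter = 2·32·4.500·sin(180°/32) = 28.23 mm); the cube at (4, 0) (footprint 10.5×21.5) is included at this height (perimeter 64.00 mm); the 16.5×4.5 cube at (11, 5.5) contributes its full rectangle (perimeter 42.00 mm); Taking the union: the regions partially overlap (shared area 15.75 mm²), so the edge portions inside another operand are dropped and the merged outline is re-measured after clipping — boundary = 118.23 mm. So its perimeter = 118.23 mm. Layer 167 (z = 16.7): the cylinder does not reach this height (z outside [0, 12]); the r=4.5 cylinder at (-2.5, 4) gives a regular 32-gon of circumradius 4.5 (constant along its height) (perimeter = 2·32·4.500·sin(180°/32) = 28.23 mm); the cube at (4, 0) does not reach this height (z outside [6, 14]); the cube at (11, 5.5) is absent (z outside [8, 16.5]); Combining (union): only the r=4.5 cylinder at (-2.5, 4) is present, so the union is just that shape — boundary = 28.23 mm. So its perimeter = 28.23 mm. Layer 121 is larger (118.23 vs 28.23 mm).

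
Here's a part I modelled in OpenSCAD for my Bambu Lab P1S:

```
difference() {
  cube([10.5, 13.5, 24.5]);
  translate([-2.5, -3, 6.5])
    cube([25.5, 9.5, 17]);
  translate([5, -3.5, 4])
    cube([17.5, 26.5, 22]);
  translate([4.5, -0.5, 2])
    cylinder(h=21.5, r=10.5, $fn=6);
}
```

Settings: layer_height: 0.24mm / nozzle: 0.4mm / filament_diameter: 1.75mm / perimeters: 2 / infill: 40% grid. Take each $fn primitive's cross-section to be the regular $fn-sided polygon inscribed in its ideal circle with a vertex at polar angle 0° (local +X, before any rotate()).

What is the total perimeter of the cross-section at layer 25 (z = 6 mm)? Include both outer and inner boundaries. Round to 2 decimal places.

At z = 6 mm: the cube (footprint 10.5×13.5) is included at this height (perimeter 48.00 mm); the cube at (-2.5, -3) is absent (z outside [6.5, 23.5]); the cube at (5, -3.5) (footprint 17.5×26.5) is included at this height (perimeter 88.00 mm); the cylinder at (4.5, -0.5): section is a regular 6-gon, circumradius r=10.5 (perimeter = 2·6·10.500·sin(180°/6) = 63.00 mm); Subtracting the remaining from the first: starting from the 10.5×13.5 cube, the 17.5×26.5 cube at (5, -3.5) partially overlaps it — only the 74.25 mm² overlap (of its 463.75 mm²) is removed, clipping the outline; the r=10.5 cylinder at (4.5, -0.5) partially overlaps it — only the 42.97 mm² overlap (of its 286.44 mm²) is removed, clipping the outline — boundary = 19.81 mm. Overall, the cross-section is a single solid region. Total boundary length (outer) = 19.81 mm.

19.81 mm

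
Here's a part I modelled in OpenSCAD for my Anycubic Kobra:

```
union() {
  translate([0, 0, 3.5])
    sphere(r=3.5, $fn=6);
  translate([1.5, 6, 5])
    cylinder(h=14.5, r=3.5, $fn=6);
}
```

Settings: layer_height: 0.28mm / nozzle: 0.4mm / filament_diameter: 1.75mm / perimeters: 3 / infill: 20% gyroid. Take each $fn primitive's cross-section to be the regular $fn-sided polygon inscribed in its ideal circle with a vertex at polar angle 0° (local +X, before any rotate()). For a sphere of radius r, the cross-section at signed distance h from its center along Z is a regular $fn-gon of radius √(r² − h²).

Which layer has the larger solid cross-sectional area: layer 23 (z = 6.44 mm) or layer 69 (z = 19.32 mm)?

layer 23 (z = 6.44 mm)

Layer 23 (z = 6.44): the r=3.5 sphere contributes a regular 6-gon of circumradius √(3.5²−2.94²) = 1.899 (area = (6/2)·1.899²·sin(360°/6) = 9.37 mm²); the r=3.5 cylinder at (1.5, 6) gives a regular 6-gon of circumradius 3.5 (constant along its height) (area = (6/2)·3.500²·sin(360°/6) = 31.83 mm²); Taking the union: the 2 present regions are separate (no shared area or edge), so areas and boundary lengths simply add and each stays a separate island — area = 41.20 mm². So its area = 41.20 mm². Layer 69 (z = 19.32): the sphere does not reach this height (|z−center|=15.820 > r=3.5); the r=3.5 cylinder at (1.5, 6) contributes a regular 6-gon of circumradius 3.5 (area = (6/2)·3.500²·sin(360°/6) = 31.83 mm²); Taking the union: only the r=3.5 cylinder at (1.5, 6) is present, so the union is just that shape — area = 31.83 mm². So its area = 31.83 mm². Layer 23 is larger (41.20 vs 31.83 mm²).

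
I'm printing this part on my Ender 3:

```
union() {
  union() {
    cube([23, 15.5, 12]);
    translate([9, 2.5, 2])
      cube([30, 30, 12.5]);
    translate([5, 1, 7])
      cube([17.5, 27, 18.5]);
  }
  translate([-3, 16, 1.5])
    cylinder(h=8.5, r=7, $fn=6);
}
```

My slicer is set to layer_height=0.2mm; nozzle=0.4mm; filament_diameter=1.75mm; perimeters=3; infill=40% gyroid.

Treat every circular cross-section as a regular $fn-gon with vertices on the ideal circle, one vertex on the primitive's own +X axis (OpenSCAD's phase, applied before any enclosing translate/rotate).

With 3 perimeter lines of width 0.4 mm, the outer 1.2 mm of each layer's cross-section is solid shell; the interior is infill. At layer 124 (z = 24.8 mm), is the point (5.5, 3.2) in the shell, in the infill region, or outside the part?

At z = 24.8 mm: the cube is not intersected at this z (z outside [0, 12]); the cube at (9, 2.5) does not reach this height (z outside [2, 14.5]); the 17.5×27 cube at (5, 1) contributes its full rectangle; Merging all regions: only the 17.5×27 cube at (5, 1) is present, so the union is just that shape — 1 connected region; the cylinder at (-3, 16) is absent (z outside [1.5, 10]); Taking the union: only that combined region is present, so the union is just that shape — 1 connected region. Overall, the cross-section is a single solid region. The nearest boundary edge runs (5.00, 28.00)→(5.00, 1.00); distance from the point to it = 0.50 mm. The point is inside the cross-section, 0.50 mm from the nearest boundary — within the 1.2 mm shell band (3 × 0.4).

shell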